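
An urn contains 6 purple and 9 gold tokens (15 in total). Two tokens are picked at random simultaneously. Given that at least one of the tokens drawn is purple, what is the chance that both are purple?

P(both purple) = C(6,2)/C(15,2) = 1/7; P(at least one purple) = 1 − C(9,2)/C(15,2) = 23/35.
Since 'both purple' ⊆ 'at least one purple', P(both | at least one) = 1/7 / 23/35 = 5/23 ≈ 0.2174.

5/23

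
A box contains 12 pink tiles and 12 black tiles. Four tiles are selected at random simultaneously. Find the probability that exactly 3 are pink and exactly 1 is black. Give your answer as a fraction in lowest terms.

Unordered draws without replacement: count favorable combinations over C(24,4).
Favorable = C(12,3) · C(12,1) = 2640; total = C(24,4) = 10626.
P = 2640/10626 = 40/161 ≈ 0.2484.

40/161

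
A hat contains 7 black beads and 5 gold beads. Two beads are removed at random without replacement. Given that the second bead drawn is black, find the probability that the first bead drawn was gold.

P(first=gold and the second bead drawn is black) = (5/12)·(7/11) = 35/132.
P(the second bead drawn is black) = Σ over first color = 7/22 + 35/132 = 7/12.
By Bayes, P(first=gold | the second bead drawn is black) = 35/132 / 7/12 = 5/11 ≈ 0.4545.

5/11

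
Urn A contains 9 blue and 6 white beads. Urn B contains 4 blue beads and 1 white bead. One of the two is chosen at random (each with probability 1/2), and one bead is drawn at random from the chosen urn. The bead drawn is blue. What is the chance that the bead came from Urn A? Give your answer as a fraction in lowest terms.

P(blue | Urn A) = 3/5; P(blue | Urn B) = 4/5.
P(blue) = 1/2·3/5 + 1/2·4/5 = 7/10.
By Bayes' rule, P(Urn A | blue) = 3/10 / 7/10 = 3/7 ≈ 0.4286.

3/7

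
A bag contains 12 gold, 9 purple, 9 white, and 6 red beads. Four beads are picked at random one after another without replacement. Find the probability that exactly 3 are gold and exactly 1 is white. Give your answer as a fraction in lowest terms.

Unordered draws without replacement: count favorable combinations over C(36,4).
Favorable = C(12,3) · C(9,0) · C(9,1) · C(6,0) = 1980; total = C(36,4) = 58905.
P = 1980/58905 = 4/119 ≈ 0.0336.

4/119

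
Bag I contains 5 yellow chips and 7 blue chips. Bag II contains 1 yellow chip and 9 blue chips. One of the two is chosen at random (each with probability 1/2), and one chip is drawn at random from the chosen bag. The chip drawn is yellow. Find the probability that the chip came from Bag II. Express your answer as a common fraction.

P(yellow | Bag I) = 5/12; P(yellow | Bag II) = 1/10.
P(yellow) = 1/2·5/12 + 1/2·1/10 = 31/120.
By Bayes' rule, P(Bag II | yellow) = 1/20 / 31/120 = 6/31 ≈ 0.1935.

6/31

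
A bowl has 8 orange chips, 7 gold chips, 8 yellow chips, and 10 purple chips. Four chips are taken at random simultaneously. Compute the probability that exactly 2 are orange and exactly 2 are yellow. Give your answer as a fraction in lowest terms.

Unordered draws without replacement: count favorable combinations over C(33,4).
Favorable = C(8,2) · C(7,0) · C(8,2) · C(10,0) = 784; total = C(33,4) = 40920.
P = 784/40920 = 98/5115 ≈ 0.0192.

98/5115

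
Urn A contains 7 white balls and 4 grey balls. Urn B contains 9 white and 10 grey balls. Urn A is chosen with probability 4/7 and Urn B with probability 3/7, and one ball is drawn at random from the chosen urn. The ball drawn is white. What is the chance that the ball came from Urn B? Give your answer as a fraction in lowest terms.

P(white | Urn A) = 7/11; P(white | Urn B) = 9/19.
P(white) = 4/7·7/11 + 3/7·9/19 = 829/1463.
By Bayes' rule, P(Urn B | white) = 27/133 / 829/1463 = 297/829 ≈ 0.3583.

297/829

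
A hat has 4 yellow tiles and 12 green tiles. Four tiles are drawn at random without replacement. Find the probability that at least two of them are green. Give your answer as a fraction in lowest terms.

253/260

Sum the hypergeometric tail for j = 2,…,4 green tiles.
Favorable = C(12,2)·C(4,2) + C(12,3)·C(4,1) + C(12,4)·C(4,0) = 1771; total = C(16,4) = 1820.
P = 1771/1820 = 253/260 ≈ 0.9731.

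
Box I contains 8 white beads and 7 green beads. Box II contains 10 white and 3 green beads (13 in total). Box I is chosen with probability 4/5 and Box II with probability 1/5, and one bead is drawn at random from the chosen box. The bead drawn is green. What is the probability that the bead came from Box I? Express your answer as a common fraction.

364/409

P(green | Box I) = 7/15; P(green | Box II) = 3/13.
P(green) = 4/5·7/15 + 1/5·3/13 = 409/975.
By Bayes' rule, P(Box I | green) = 28/75 / 409/975 = 364/409 ≈ 0.8900.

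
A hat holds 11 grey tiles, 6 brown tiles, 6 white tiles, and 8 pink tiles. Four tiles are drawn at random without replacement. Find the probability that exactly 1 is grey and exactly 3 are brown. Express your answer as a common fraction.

Unordered draws without replacement: count favorable combinations over C(31,4).
Favorable = C(11,1) · C(6,3) · C(6,0) · C(8,0) = 220; total = C(31,4) = 31465.
P = 220/31465 = 44/6293 ≈ 0.0070.

44/6293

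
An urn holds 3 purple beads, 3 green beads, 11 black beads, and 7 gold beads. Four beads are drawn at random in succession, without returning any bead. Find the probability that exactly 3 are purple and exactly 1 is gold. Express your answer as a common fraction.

Unordered draws without replacement: count favorable combinations over C(24,4).
Favorable = C(3,3) · C(3,0) · C(11,0) · C(7,1) = 7; total = C(24,4) = 10626.
P = 7/10626 = 1/1518 ≈ 0.0007.

1/1518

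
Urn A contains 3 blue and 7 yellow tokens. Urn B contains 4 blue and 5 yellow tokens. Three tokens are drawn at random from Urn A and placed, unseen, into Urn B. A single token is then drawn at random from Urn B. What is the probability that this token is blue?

Condition on how many of the transferred tokens are blue (from Urn A: 3 blue of 10; then Urn B has 12 total).
  0 blue: C(3,0)C(7,3)/C(10,3) = 7/24; then P = 4/12
  1 blue: C(3,1)C(7,2)/C(10,3) = 21/40; then P = 5/12
  2 blue: C(3,2)C(7,1)/C(10,3) = 7/40; then P = 6/12
  3 blue: C(3,3)C(7,0)/C(10,3) = 1/120; then P = 7/12
P(blue from Urn B) = 49/120 ≈ 0.4083.

49/120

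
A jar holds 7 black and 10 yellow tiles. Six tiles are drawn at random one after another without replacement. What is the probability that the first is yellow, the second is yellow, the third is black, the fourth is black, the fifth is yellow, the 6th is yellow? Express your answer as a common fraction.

Multiply the conditional probability of each draw in order, without replacement, so each draw removes one from its color and from the total.
P = (10/17) · (9/16) · (7/15) · (6/14) · (8/13) · (7/12) = 21/884 ≈ 0.0238.

21/884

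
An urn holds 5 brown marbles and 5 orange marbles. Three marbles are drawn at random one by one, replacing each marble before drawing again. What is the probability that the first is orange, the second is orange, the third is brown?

1/8

Multiply the conditional probability of each draw in order, with replacement (the composition resets each draw).
P = (5/10) · (5/10) · (5/10) = 1/8 ≈ 0.1250.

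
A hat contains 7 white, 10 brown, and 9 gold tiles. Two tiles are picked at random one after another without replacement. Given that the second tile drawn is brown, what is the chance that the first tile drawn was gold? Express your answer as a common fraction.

P(first=gold and the second tile drawn is brown) = (9/26)·(10/25) = 9/65.
P(the second tile drawn is brown) = Σ over first color = 7/65 + 9/65 + 9/65 = 5/13.
By Bayes, P(first=gold | the second tile drawn is brown) = 9/65 / 5/13 = 9/25 ≈ 0.3600.

9/25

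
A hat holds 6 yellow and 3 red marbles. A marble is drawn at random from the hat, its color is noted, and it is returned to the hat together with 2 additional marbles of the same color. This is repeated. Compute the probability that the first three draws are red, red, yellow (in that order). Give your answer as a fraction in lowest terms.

10/143

Track the composition after each reinforcement of +2.
P = (3/9) · (5/11) · (6/13) = 10/143 ≈ 0.0699.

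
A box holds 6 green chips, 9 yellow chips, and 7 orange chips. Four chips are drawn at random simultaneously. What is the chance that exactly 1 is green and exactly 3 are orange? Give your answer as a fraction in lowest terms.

6/209

Unordered draws without replacement: count favorable combinations over C(22,4).
Favorable = C(6,1) · C(9,0) · C(7,3) = 210; total = C(22,4) = 7315.
P = 210/7315 = 6/209 ≈ 0.0287.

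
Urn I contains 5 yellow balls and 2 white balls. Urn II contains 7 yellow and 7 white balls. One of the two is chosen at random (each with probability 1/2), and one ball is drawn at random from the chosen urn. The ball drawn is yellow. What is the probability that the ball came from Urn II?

P(yellow | Urn I) = 5/7; P(yellow | Urn II) = 1/2.
P(yellow) = 1/2·5/7 + 1/2·1/2 = 17/28.
By Bayes' rule, P(Urn II | yellow) = 1/4 / 17/28 = 7/17 ≈ 0.4118.

7/17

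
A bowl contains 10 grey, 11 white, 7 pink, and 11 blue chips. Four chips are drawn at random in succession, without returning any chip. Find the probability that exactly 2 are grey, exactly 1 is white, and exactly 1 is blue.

605/9139

Unordered draws without replacement: count favorable combinations over C(39,4).
Favorable = C(10,2) · C(11,1) · C(7,0) · C(11,1) = 5445; total = C(39,4) = 82251.
P = 5445/82251 = 605/9139 ≈ 0.0662.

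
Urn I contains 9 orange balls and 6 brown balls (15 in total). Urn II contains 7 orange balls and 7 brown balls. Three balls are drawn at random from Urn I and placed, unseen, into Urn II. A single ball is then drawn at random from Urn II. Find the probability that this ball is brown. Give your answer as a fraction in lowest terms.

Condition on how many of the transferred balls are brown (from Urn I: 6 brown of 15; then Urn II has 17 total).
  0 brown: C(6,0)C(9,3)/C(15,3) = 12/65; then P = 7/17
  1 brown: C(6,1)C(9,2)/C(15,3) = 216/455; then P = 8/17
  2 brown: C(6,2)C(9,1)/C(15,3) = 27/91; then P = 9/17
  3 brown: C(6,3)C(9,0)/C(15,3) = 4/91; then P = 10/17
P(brown from Urn II) = 41/85 ≈ 0.4824.

41/85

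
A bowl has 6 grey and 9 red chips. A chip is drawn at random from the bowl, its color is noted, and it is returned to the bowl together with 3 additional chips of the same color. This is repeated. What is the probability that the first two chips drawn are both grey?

After a grey draw the bowl holds 9 grey out of 18.
P = (6/15)·(9/18) = 1/5 ≈ 0.2000.

1/5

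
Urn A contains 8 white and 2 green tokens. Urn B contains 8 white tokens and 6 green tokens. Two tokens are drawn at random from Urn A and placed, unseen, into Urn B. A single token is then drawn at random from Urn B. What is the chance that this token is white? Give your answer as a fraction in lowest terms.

3/5

Condition on how many of the transferred tokens are white (from Urn A: 8 white of 10; then Urn B has 16 total).
  0 white: C(8,0)C(2,2)/C(10,2) = 1/45; then P = 8/16
  1 white: C(8,1)C(2,1)/C(10,2) = 16/45; then P = 9/16
  2 white: C(8,2)C(2,0)/C(10,2) = 28/45; then P = 10/16
P(white from Urn B) = 3/5 ≈ 0.6000.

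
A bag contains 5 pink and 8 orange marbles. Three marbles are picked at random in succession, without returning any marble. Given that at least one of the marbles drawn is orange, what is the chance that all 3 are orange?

P(all 3 orange) = C(8,3)/C(13,3) = 28/143; P(at least one orange) = 1 − C(5,3)/C(13,3) = 138/143.
Since 'all 3 orange' ⊆ 'at least one orange', P(all 3 | at least one) = 28/143 / 138/143 = 14/69 ≈ 0.2029.

14/69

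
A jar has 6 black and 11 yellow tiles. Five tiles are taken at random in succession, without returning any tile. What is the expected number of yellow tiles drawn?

55/17

By linearity of expectation, E[X] = Σ P(draw i is yellow); by symmetry each draw (even without replacement) has P(yellow) = 11/17.
E[X] = 5 · 11/17 = 55/17 ≈ 3.2353.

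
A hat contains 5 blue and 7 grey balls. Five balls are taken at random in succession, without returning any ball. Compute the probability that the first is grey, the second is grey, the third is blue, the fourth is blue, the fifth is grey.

35/792

Multiply the conditional probability of each draw in order, without replacement, so each draw removes one from its color and from the total.
P = (7/12) · (6/11) · (5/10) · (4/9) · (5/8) = 35/792 ≈ 0.0442.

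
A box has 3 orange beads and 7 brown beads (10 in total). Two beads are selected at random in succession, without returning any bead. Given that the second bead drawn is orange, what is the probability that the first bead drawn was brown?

P(first=brown and the second bead drawn is orange) = (7/10)·(3/9) = 7/30.
P(the second bead drawn is orange) = Σ over first color = 1/15 + 7/30 = 3/10.
By Bayes, P(first=brown | the second bead drawn is orange) = 7/30 / 3/10 = 7/9 ≈ 0.7778.

7/9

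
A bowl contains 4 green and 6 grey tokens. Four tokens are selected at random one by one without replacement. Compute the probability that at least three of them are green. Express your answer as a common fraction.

Sum the hypergeometric tail for j = 3,…,4 green tokens.
Favorable = C(4,3)·C(6,1) + C(4,4)·C(6,0) = 25; total = C(10,4) = 210.
P = 25/210 = 5/42 ≈ 0.1190.

5/42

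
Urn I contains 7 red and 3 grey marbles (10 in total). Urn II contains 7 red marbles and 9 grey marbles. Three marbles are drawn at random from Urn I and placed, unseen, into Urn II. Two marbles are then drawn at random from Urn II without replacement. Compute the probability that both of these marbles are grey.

443/1710

Condition on how many of the transferred marbles are grey (from Urn I: 3 grey of 10; then Urn II has 19 total).
  0 grey: C(3,0)C(7,3)/C(10,3) = 7/24; then P = C(9,2)/C(19,2) = 4/19
  1 grey: C(3,1)C(7,2)/C(10,3) = 21/40; then P = C(10,2)/C(19,2) = 5/19
  2 grey: C(3,2)C(7,1)/C(10,3) = 7/40; then P = C(11,2)/C(19,2) = 55/171
  3 grey: C(3,3)C(7,0)/C(10,3) = 1/120; then P = C(12,2)/C(19,2) = 22/57
P(both grey) = 443/1710 ≈ 0.2591.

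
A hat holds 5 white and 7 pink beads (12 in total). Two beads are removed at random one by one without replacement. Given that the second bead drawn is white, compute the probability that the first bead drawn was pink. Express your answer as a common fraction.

7/11

P(first=pink and the second bead drawn is white) = (7/12)·(5/11) = 35/132.
P(the second bead drawn is white) = Σ over first color = 5/33 + 35/132 = 5/12.
By Bayes, P(first=pink | the second bead drawn is white) = 35/132 / 5/12 = 7/11 ≈ 0.6364.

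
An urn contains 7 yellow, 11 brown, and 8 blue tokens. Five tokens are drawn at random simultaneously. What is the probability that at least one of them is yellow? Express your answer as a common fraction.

13538/16445

Use the complement: P(at least one yellow) = 1 − P(no yellow).
P(none) = C(19,5)/C(26,5) = 11628/65780.
So P = 1 − 11628/65780 = 13538/16445 ≈ 0.8232.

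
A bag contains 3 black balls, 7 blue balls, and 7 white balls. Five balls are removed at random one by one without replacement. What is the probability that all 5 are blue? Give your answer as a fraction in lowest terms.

3/884

Unordered draws without replacement: count favorable combinations over C(17,5).
Favorable = C(3,0) · C(7,5) · C(7,0) = 21; total = C(17,5) = 6188.
P = 21/6188 = 3/884 ≈ 0.0034.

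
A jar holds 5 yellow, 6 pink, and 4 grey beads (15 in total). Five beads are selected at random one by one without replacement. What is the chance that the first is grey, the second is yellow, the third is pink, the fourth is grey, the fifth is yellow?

Multiply the conditional probability of each draw in order, without replacement, so each draw removes one from its color and from the total.
P = (4/15) · (5/14) · (6/13) · (3/12) · (4/11) = 4/1001 ≈ 0.0040.

4/1001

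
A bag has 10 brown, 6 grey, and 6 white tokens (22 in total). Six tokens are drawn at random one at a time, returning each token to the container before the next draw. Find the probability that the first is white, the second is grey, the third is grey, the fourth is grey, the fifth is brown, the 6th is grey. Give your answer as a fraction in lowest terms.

Multiply the conditional probability of each draw in order, with replacement (the composition resets each draw).
P = (6/22) · (6/22) · (6/22) · (6/22) · (10/22) · (6/22) = 1215/1771561 ≈ 0.0007.

1215/1771561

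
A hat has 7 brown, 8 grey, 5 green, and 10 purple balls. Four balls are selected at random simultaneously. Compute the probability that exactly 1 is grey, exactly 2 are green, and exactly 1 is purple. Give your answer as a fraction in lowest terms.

Unordered draws without replacement: count favorable combinations over C(30,4).
Favorable = C(7,0) · C(8,1) · C(5,2) · C(10,1) = 800; total = C(30,4) = 27405.
P = 800/27405 = 160/5481 ≈ 0.0292.

160/5481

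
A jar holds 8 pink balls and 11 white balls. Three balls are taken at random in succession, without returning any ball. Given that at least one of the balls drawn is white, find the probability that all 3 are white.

15/83

P(all 3 white) = C(11,3)/C(19,3) = 55/323; P(at least one white) = 1 − C(8,3)/C(19,3) = 913/969.
Since 'all 3 white' ⊆ 'at least one white', P(all 3 | at least one) = 55/323 / 913/969 = 15/83 ≈ 0.1807.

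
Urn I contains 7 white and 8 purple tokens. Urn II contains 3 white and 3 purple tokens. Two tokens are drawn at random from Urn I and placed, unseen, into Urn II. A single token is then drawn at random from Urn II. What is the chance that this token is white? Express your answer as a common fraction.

59/120

Condition on how many of the transferred tokens are white (from Urn I: 7 white of 15; then Urn II has 8 total).
  0 white: C(7,0)C(8,2)/C(15,2) = 4/15; then P = 3/8
  1 white: C(7,1)C(8,1)/C(15,2) = 8/15; then P = 4/8
  2 white: C(7,2)C(8,0)/C(15,2) = 1/5; then P = 5/8
P(white from Urn II) = 59/120 ≈ 0.4917.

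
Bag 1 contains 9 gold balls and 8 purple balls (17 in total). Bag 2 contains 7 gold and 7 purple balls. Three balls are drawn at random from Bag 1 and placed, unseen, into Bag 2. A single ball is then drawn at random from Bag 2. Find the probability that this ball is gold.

Condition on how many of the transferred balls are gold (from Bag 1: 9 gold of 17; then Bag 2 has 17 total).
  0 gold: C(9,0)C(8,3)/C(17,3) = 7/85; then P = 7/17
  1 gold: C(9,1)C(8,2)/C(17,3) = 63/170; then P = 8/17
  2 gold: C(9,2)C(8,1)/C(17,3) = 36/85; then P = 9/17
  3 gold: C(9,3)C(8,0)/C(17,3) = 21/170; then P = 10/17
P(gold from Bag 2) = 146/289 ≈ 0.5052.

146/289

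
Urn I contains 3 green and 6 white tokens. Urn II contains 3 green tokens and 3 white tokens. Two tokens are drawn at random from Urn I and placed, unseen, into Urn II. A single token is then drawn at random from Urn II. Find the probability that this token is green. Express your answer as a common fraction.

Condition on how many of the transferred tokens are green (from Urn I: 3 green of 9; then Urn II has 8 total).
  0 green: C(3,0)C(6,2)/C(9,2) = 5/12; then P = 3/8
  1 green: C(3,1)C(6,1)/C(9,2) = 1/2; then P = 4/8
  2 green: C(3,2)C(6,0)/C(9,2) = 1/12; then P = 5/8
P(green from Urn II) = 11/24 ≈ 0.4583.

11/24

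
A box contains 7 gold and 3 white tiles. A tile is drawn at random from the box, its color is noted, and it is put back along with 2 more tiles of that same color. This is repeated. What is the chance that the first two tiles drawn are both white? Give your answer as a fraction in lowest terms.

1/8

After a white draw the box holds 5 white out of 12.
P = (3/10)·(5/12) = 1/8 ≈ 0.1250.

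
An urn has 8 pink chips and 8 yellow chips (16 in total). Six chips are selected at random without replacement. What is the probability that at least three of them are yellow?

Sum the hypergeometric tail for j = 3,…,6 yellow chips.
Favorable = C(8,3)·C(8,3) + C(8,4)·C(8,2) + C(8,5)·C(8,1) + C(8,6)·C(8,0) = 5572; total = C(16,6) = 8008.
P = 5572/8008 = 199/286 ≈ 0.6958.

199/286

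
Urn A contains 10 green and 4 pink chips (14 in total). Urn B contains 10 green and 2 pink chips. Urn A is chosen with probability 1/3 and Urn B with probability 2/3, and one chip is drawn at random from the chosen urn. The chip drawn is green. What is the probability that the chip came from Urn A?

P(green | Urn A) = 5/7; P(green | Urn B) = 5/6.
P(green) = 1/3·5/7 + 2/3·5/6 = 50/63.
By Bayes' rule, P(Urn A | green) = 5/21 / 50/63 = 3/10 ≈ 0.3000.

3/10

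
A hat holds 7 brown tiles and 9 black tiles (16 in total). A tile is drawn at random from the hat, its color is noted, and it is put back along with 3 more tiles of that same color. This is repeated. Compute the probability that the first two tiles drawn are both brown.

After a brown draw the hat holds 10 brown out of 19.
P = (7/16)·(10/19) = 35/152 ≈ 0.2303.

35/152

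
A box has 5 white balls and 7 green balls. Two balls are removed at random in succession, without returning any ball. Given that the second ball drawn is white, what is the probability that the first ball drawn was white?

P(first=white and the second ball drawn is white) = (5/12)·(4/11) = 5/33.
P(the second ball drawn is white) = Σ over first color = 5/33 + 35/132 = 5/12.
By Bayes, P(first=white | the second ball drawn is white) = 5/33 / 5/12 = 4/11 ≈ 0.3636.

4/11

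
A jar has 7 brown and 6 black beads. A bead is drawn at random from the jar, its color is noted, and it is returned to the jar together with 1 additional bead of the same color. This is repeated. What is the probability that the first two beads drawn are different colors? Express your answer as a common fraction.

6/13

Either brown then black, or black then brown; after the first draw the total is 14.
P = (7/13)·(6/14) + (6/13)·(7/14) = 6/13 ≈ 0.4615.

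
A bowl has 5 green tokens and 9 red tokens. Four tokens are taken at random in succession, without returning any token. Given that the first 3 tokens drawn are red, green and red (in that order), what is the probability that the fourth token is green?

After removing 1 green, 2 red, the bowl has 4 green out of 11 remaining.
P(fourth is green | given) = 4/11 ≈ 0.3636.

4/11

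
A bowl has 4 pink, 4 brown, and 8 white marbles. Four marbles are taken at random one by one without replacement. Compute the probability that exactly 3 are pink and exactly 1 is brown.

4/455

Unordered draws without replacement: count favorable combinations over C(16,4).
Favorable = C(4,3) · C(4,1) · C(8,0) = 16; total = C(16,4) = 1820.
P = 16/1820 = 4/455 ≈ 0.0088.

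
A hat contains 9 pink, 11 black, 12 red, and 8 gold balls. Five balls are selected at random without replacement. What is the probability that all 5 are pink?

Unordered draws without replacement: count favorable combinations over C(40,5).
Favorable = C(9,5) · C(11,0) · C(12,0) · C(8,0) = 126; total = C(40,5) = 658008.
P = 126/658008 = 7/36556 ≈ 0.0002.

7/36556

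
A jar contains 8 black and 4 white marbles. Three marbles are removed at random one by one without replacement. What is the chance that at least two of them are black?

42/55

Sum the hypergeometric tail for j = 2,…,3 black marbles.
Favorable = C(8,2)·C(4,1) + C(8,3)·C(4,0) = 168; total = C(12,3) = 220.
P = 168/220 = 42/55 ≈ 0.7636.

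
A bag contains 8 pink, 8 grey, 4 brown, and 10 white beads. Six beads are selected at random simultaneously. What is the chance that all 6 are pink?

4/84825

Unordered draws without replacement: count favorable combinations over C(30,6).
Favorable = C(8,6) · C(8,0) · C(4,0) · C(10,0) = 28; total = C(30,6) = 593775.
P = 28/593775 = 4/84825 ≈ 0.0000.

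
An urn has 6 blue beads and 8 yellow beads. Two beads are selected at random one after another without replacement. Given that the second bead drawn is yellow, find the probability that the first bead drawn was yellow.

P(first=yellow and the second bead drawn is yellow) = (8/14)·(7/13) = 4/13.
P(the second bead drawn is yellow) = Σ over first color = 24/91 + 4/13 = 4/7.
By Bayes, P(first=yellow | the second bead drawn is yellow) = 4/13 / 4/7 = 7/13 ≈ 0.5385.

7/13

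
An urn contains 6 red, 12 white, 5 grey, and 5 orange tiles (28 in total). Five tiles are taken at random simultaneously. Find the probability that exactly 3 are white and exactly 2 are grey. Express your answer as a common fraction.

Unordered draws without replacement: count favorable combinations over C(28,5).
Favorable = C(6,0) · C(12,3) · C(5,2) · C(5,0) = 2200; total = C(28,5) = 98280.
P = 2200/98280 = 55/2457 ≈ 0.0224.

55/2457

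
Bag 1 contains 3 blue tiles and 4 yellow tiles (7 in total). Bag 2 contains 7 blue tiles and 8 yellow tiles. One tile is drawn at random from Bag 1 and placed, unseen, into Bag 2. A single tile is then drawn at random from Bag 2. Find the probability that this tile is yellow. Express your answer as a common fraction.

15/28

Condition on how many of the transferred tiles are yellow (from Bag 1: 4 yellow of 7; then Bag 2 has 16 total).
  0 yellow: C(4,0)C(3,1)/C(7,1) = 3/7; then P = 8/16
  1 yellow: C(4,1)C(3,0)/C(7,1) = 4/7; then P = 9/16
P(yellow from Bag 2) = 15/28 ≈ 0.5357.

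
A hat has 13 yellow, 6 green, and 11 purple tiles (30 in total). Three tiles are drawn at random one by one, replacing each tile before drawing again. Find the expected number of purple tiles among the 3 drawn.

By linearity of expectation, E[X] = Σ P(draw i is purple); each independent draw has P(purple) = 11/30.
E[X] = 3 · 11/30 = 11/10 ≈ 1.1000.

11/10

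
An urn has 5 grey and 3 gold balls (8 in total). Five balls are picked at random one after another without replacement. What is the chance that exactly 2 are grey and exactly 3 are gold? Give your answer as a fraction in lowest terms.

5/28

Unordered draws without replacement: count favorable combinations over C(8,5).
Favorable = C(5,2) · C(3,3) = 10; total = C(8,5) = 56.
P = 10/56 = 5/28 ≈ 0.1786.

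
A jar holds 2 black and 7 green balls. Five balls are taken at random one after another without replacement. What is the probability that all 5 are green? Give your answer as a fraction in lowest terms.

Multiply the conditional probability of each draw in order, without replacement, so each draw removes one from its color and from the total.
P = (7/9) · (6/8) · (5/7) · (4/6) · (3/5) = 1/6 ≈ 0.1667.

1/6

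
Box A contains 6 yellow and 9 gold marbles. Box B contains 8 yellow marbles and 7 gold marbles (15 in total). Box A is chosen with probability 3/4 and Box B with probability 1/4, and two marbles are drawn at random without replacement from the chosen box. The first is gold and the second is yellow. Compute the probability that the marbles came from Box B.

28/109

P(E | Box A) = 9/35; P(E | Box B) = 4/15.
P(E) = 3/4·9/35 + 1/4·4/15 = 109/420.
By Bayes' rule, P(Box B | E) = 1/15 / 109/420 = 28/109 ≈ 0.2569.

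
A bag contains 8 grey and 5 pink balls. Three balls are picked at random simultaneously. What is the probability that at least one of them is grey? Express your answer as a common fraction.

Use the complement: P(at least one grey) = 1 − P(no grey).
P(none) = C(5,3)/C(13,3) = 10/286.
So P = 1 − 10/286 = 138/143 ≈ 0.9650.

138/143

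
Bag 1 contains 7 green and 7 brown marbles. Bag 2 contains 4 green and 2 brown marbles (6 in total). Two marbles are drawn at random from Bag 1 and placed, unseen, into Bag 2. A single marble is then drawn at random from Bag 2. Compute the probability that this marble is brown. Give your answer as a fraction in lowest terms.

3/8

Condition on how many of the transferred marbles are brown (from Bag 1: 7 brown of 14; then Bag 2 has 8 total).
  0 brown: C(7,0)C(7,2)/C(14,2) = 3/13; then P = 2/8
  1 brown: C(7,1)C(7,1)/C(14,2) = 7/13; then P = 3/8
  2 brown: C(7,2)C(7,0)/C(14,2) = 3/13; then P = 4/8
P(brown from Bag 2) = 3/8 ≈ 0.3750.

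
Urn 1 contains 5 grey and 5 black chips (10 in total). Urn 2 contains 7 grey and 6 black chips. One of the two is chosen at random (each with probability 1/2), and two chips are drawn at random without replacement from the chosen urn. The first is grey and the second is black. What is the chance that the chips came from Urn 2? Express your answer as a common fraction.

P(E | Urn 1) = 5/18; P(E | Urn 2) = 7/26.
P(E) = 1/2·5/18 + 1/2·7/26 = 32/117.
By Bayes' rule, P(Urn 2 | E) = 7/52 / 32/117 = 63/128 ≈ 0.4922.

63/128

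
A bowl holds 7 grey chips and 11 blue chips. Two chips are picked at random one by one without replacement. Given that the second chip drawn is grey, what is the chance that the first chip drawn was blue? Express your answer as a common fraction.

11/17

P(first=blue and the second chip drawn is grey) = (11/18)·(7/17) = 77/306.
P(the second chip drawn is grey) = Σ over first color = 7/51 + 77/306 = 7/18.
By Bayes, P(first=blue | the second chip drawn is grey) = 77/306 / 7/18 = 11/17 ≈ 0.6471.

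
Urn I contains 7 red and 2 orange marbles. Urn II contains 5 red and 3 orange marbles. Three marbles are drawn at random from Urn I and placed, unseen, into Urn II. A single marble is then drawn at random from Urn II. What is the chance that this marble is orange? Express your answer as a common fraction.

Condition on how many of the transferred marbles are orange (from Urn I: 2 orange of 9; then Urn II has 11 total).
  0 orange: C(2,0)C(7,3)/C(9,3) = 5/12; then P = 3/11
  1 orange: C(2,1)C(7,2)/C(9,3) = 1/2; then P = 4/11
  2 orange: C(2,2)C(7,1)/C(9,3) = 1/12; then P = 5/11
P(orange from Urn II) = 1/3 ≈ 0.3333.

1/3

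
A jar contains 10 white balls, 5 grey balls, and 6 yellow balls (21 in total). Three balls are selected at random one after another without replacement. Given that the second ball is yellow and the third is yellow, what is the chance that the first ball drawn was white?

10/19

P(first=white and the second ball is yellow and the third is yellow) = (10/21)·(6/20)·(5/19) = 5/133.
P(E) = Σ over first color = 5/133 + 5/266 + 2/133 = 1/14.
By Bayes, P(first=white | E) = 5/133 / 1/14 = 10/19 ≈ 0.5263.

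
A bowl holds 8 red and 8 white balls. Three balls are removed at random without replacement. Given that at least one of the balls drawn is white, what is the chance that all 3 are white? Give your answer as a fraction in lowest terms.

P(all 3 white) = C(8,3)/C(16,3) = 1/10; P(at least one white) = 1 − C(8,3)/C(16,3) = 9/10.
Since 'all 3 white' ⊆ 'at least one white', P(all 3 | at least one) = 1/10 / 9/10 = 1/9 ≈ 0.1111.

1/9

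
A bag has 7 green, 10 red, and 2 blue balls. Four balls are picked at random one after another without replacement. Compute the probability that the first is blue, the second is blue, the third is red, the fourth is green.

35/23256

Multiply the conditional probability of each draw in order, without replacement, so each draw removes one from its color and from the total.
P = (2/19) · (1/18) · (10/17) · (7/16) = 35/23256 ≈ 0.0015.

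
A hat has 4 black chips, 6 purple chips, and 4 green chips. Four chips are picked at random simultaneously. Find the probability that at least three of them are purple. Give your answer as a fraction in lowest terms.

25/143

Sum the hypergeometric tail for j = 3,…,4 purple chips.
Favorable = C(6,3)·C(8,1) + C(6,4)·C(8,0) = 175; total = C(14,4) = 1001.
P = 175/1001 = 25/143 ≈ 0.1748.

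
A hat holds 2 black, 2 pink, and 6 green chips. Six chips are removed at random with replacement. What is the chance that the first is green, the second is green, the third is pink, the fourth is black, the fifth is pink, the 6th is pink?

9/15625

Multiply the conditional probability of each draw in order, with replacement (the composition resets each draw).
P = (6/10) · (6/10) · (2/10) · (2/10) · (2/10) · (2/10) = 9/15625 ≈ 0.0006.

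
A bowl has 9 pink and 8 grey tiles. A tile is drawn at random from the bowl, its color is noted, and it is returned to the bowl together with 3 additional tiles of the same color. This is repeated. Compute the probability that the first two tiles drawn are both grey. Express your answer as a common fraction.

22/85

After a grey draw the bowl holds 11 grey out of 20.
P = (8/17)·(11/20) = 22/85 ≈ 0.2588.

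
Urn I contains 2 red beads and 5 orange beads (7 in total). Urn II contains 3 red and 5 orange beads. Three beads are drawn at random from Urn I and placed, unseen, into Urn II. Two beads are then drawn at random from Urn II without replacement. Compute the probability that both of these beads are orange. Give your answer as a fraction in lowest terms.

Condition on how many of the transferred beads are orange (from Urn I: 5 orange of 7; then Urn II has 11 total).
  1 orange: C(5,1)C(2,2)/C(7,3) = 1/7; then P = C(6,2)/C(11,2) = 3/11
  2 orange: C(5,2)C(2,1)/C(7,3) = 4/7; then P = C(7,2)/C(11,2) = 21/55
  3 orange: C(5,3)C(2,0)/C(7,3) = 2/7; then P = C(8,2)/C(11,2) = 28/55
P(both orange) = 31/77 ≈ 0.4026.

31/77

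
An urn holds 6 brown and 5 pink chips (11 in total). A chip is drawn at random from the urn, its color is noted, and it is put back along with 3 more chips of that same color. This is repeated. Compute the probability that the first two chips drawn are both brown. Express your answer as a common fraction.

27/77

After a brown draw the urn holds 9 brown out of 14.
P = (6/11)·(9/14) = 27/77 ≈ 0.3506.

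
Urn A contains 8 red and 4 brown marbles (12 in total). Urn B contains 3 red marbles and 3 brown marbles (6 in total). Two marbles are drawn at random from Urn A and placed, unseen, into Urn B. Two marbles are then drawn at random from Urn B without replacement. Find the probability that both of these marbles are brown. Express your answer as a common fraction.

2/11

Condition on how many of the transferred marbles are brown (from Urn A: 4 brown of 12; then Urn B has 8 total).
  0 brown: C(4,0)C(8,2)/C(12,2) = 14/33; then P = C(3,2)/C(8,2) = 3/28
  1 brown: C(4,1)C(8,1)/C(12,2) = 16/33; then P = C(4,2)/C(8,2) = 3/14
  2 brown: C(4,2)C(8,0)/C(12,2) = 1/11; then P = C(5,2)/C(8,2) = 5/14
P(both brown) = 2/11 ≈ 0.1818.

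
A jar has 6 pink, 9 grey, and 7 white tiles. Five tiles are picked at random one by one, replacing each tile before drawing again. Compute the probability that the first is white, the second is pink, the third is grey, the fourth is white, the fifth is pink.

3969/1288408

Multiply the conditional probability of each draw in order, with replacement (the composition resets each draw).
P = (7/22) · (6/22) · (9/22) · (7/22) · (6/22) = 3969/1288408 ≈ 0.0031.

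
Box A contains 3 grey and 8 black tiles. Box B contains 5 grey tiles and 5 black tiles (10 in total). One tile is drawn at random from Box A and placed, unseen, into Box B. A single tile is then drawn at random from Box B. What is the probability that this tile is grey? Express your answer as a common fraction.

58/121

Condition on how many of the transferred tiles are grey (from Box A: 3 grey of 11; then Box B has 11 total).
  0 grey: C(3,0)C(8,1)/C(11,1) = 8/11; then P = 5/11
  1 grey: C(3,1)C(8,0)/C(11,1) = 3/11; then P = 6/11
P(grey from Box B) = 58/121 ≈ 0.4793.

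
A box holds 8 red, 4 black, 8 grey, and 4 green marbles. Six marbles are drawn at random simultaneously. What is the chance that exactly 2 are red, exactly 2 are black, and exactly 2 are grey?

Unordered draws without replacement: count favorable combinations over C(24,6).
Favorable = C(8,2) · C(4,2) · C(8,2) · C(4,0) = 4704; total = C(24,6) = 134596.
P = 4704/134596 = 168/4807 ≈ 0.0349.

168/4807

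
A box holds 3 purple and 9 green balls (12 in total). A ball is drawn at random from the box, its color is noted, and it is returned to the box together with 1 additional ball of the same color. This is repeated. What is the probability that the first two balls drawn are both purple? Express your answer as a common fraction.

After a purple draw the box holds 4 purple out of 13.
P = (3/12)·(4/13) = 1/13 ≈ 0.0769.

1/13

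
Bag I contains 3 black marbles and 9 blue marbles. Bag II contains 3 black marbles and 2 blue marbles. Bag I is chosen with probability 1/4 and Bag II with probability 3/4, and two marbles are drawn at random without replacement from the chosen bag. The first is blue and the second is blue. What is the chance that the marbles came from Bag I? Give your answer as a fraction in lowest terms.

20/31

P(E | Bag I) = 6/11; P(E | Bag II) = 1/10.
P(E) = 1/4·6/11 + 3/4·1/10 = 93/440.
By Bayes' rule, P(Bag I | E) = 3/22 / 93/440 = 20/31 ≈ 0.6452.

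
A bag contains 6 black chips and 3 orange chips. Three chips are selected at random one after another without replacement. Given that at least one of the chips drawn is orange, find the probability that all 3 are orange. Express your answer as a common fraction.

1/64

P(all 3 orange) = C(3,3)/C(9,3) = 1/84; P(at least one orange) = 1 − C(6,3)/C(9,3) = 16/21.
Since 'all 3 orange' ⊆ 'at least one orange', P(all 3 | at least one) = 1/84 / 16/21 = 1/64 ≈ 0.0156.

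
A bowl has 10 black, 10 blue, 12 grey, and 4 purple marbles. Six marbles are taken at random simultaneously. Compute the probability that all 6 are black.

5/46376

Unordered draws without replacement: count favorable combinations over C(36,6).
Favorable = C(10,6) · C(10,0) · C(12,0) · C(4,0) = 210; total = C(36,6) = 1947792.
P = 210/1947792 = 5/46376 ≈ 0.0001.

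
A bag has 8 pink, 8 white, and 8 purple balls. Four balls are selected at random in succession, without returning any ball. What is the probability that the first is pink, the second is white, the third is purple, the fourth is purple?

32/2277

Multiply the conditional probability of each draw in order, without replacement, so each draw removes one from its color and from the total.
P = (8/24) · (8/23) · (8/22) · (7/21) = 32/2277 ≈ 0.0141.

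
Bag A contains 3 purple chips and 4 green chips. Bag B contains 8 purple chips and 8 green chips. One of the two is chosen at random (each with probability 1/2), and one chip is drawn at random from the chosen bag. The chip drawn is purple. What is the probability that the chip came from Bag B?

7/13

P(purple | Bag A) = 3/7; P(purple | Bag B) = 1/2.
P(purple) = 1/2·3/7 + 1/2·1/2 = 13/28.
By Bayes' rule, P(Bag B | purple) = 1/4 / 13/28 = 7/13 ≈ 0.5385.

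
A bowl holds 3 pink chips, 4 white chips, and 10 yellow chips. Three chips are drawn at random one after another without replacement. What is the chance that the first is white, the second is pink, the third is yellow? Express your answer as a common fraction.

1/34

Multiply the conditional probability of each draw in order, without replacement, so each draw removes one from its color and from the total.
P = (4/17) · (3/16) · (10/15) = 1/34 ≈ 0.0294.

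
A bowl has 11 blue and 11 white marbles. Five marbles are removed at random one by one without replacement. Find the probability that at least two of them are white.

Sum the hypergeometric tail for j = 2,…,5 white marbles.
Favorable = C(11,2)·C(11,3) + C(11,3)·C(11,2) + C(11,4)·C(11,1) + C(11,5)·C(11,0) = 22242; total = C(22,5) = 26334.
P = 22242/26334 = 337/399 ≈ 0.8446.

337/399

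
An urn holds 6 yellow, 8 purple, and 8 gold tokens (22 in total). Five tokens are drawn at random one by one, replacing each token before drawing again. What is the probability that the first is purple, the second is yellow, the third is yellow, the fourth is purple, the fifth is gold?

Multiply the conditional probability of each draw in order, with replacement (the composition resets each draw).
P = (8/22) · (6/22) · (6/22) · (8/22) · (8/22) = 576/161051 ≈ 0.0036.

576/161051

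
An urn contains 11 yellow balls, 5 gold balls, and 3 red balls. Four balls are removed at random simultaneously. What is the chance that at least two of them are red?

Sum the hypergeometric tail for j = 2,…,3 red balls.
Favorable = C(3,2)·C(16,2) + C(3,3)·C(16,1) = 376; total = C(19,4) = 3876.
P = 376/3876 = 94/969 ≈ 0.0970.

94/969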